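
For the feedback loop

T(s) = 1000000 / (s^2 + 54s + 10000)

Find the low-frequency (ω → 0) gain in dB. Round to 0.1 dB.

40.0 dB

T(0) = 1000000 / 10000 = 100
20 log₁₀(100) ≈ 40.00 dB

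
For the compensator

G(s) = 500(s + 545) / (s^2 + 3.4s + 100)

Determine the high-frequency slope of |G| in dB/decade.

-20 dB/decade

Each pole contributes −20 dB/decade at high frequency; each zero contributes +20 dB/decade.
Net: 1 zero(s) − 2 pole(s) → -20 dB/decade.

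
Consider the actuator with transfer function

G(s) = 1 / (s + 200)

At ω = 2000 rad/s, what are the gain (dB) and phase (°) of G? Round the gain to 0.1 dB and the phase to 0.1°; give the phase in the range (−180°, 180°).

-66.1 dB, -84.3°

Substitute s = j2000:
Numerator: 1 = 1 + j0
Denominator: (j2000) + 200 = 200 + j2000
|N| = √(1² + 0²) ≈ 1, ∠N ≈ 0.00°
|D| = √(200² + 2000²) ≈ 2010, ∠D ≈ 84.29°
|G| = 1 / 2010 ≈ 0.00049751
Gain = 20 log₁₀(0.00049751) ≈ -66.06 dB
∠G = 0.00° − 84.29° = -84.29°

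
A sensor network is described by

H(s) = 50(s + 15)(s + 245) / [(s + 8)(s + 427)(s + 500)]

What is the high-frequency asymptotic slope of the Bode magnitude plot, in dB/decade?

Each pole contributes −20 dB/decade at high frequency; each zero contributes +20 dB/decade.
Net: 2 zero(s) − 3 pole(s) → -20 dB/decade.

-20 dB/decade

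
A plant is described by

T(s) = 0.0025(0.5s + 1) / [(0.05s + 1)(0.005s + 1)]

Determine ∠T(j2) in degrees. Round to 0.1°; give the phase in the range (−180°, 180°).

At ω = 2 rad/s:
zero (1 + j2·0.5) = 1 + j1 → |·| ≈ 1.4142, ∠ ≈ 45.00°
pole (1 + j2·0.05) = 1 + j0.1 → |·| ≈ 1.005, ∠ ≈ 5.71°
pole (1 + j2·0.005) = 1 + j0.01 → |·| ≈ 1, ∠ ≈ 0.57°
∠T = (45.00°) − (5.71° + 0.57°) = 38.72°

38.7°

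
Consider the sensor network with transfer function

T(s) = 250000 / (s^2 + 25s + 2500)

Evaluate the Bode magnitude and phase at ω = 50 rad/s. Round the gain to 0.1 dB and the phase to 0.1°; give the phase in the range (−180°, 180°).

At s = jω = j50:
quadratic: (j50)² + 25·j50 + 2500 = 0 + j1250 → |·| ≈ 1250, ∠ ≈ 90.00°
|T| = 250000 / 1250 ≈ 200
Gain = 20 log₁₀(200) ≈ 46.02 dB
∠T = 0.00° − 90.00° = -90.00°

46.0 dB, -90.0°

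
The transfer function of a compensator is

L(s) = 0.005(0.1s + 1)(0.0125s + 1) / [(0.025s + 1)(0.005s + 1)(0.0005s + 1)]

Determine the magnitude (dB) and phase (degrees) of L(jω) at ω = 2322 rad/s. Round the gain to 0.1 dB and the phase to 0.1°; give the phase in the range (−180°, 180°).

-29.8 dB, -45.6°

At ω = 2322 rad/s:
zero (1 + j2322·0.1) = 1 + j232.2 → |·| ≈ 232.2, ∠ ≈ 89.75°
zero (1 + j2322·0.0125) = 1 + j29.025 → |·| ≈ 29.042, ∠ ≈ 88.03°
pole (1 + j2322·0.025) = 1 + j58.05 → |·| ≈ 58.059, ∠ ≈ 89.01°
pole (1 + j2322·0.005) = 1 + j11.61 → |·| ≈ 11.653, ∠ ≈ 85.08°
pole (1 + j2322·0.0005) = 1 + j1.161 → |·| ≈ 1.5323, ∠ ≈ 49.26°
|L| = 0.005 · 232.2 · 29.042 / (58.059 · 11.653 · 1.5323) ≈ 0.032524
Gain = 20 log₁₀(0.032524) ≈ -29.76 dB
∠L = (89.75° + 88.03°) − (89.01° + 85.08° + 49.26°) = -45.57°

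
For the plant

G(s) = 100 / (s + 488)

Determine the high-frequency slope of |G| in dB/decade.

-20 dB/decade

Each pole contributes −20 dB/decade at high frequency; each zero contributes +20 dB/decade.
Net: 0 zero(s) − 1 pole(s) → -20 dB/decade.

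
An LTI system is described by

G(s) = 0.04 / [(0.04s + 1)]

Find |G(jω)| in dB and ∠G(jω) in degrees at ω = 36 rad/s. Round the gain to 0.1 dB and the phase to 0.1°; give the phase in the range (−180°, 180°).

At ω = 36 rad/s:
pole (1 + j36·0.04) = 1 + j1.44 → |·| ≈ 1.7532, ∠ ≈ 55.22°
|G| = 0.04 · 1 / (1.7532) ≈ 0.022815
Gain = 20 log₁₀(0.022815) ≈ -32.84 dB
∠G = (0°) − (55.22°) = -55.22°

-32.8 dB, -55.2°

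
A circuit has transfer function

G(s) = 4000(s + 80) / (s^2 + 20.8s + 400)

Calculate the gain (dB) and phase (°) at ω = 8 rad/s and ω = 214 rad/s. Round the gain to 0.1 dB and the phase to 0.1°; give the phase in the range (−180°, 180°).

At s = jω = j8:
zero (s+80): 80 + j8 → |·| = √(80²+8²) = √6464 ≈ 80.399, ∠ = arctan(8/80) ≈ 5.71°
quadratic: (j8)² + 20.8·j8 + 400 = 336 + j166.4 → |·| ≈ 374.95, ∠ ≈ 26.35°
|G| = 4000 · 80.399 / 374.95 ≈ 857.7
Gain = 20 log₁₀(857.7) ≈ 58.67 dB
∠G = 5.71° − 26.35° = -20.64°

At s = jω = j214:
zero (s+80): 80 + j214 → |·| = √(80²+214²) = √52196 ≈ 228.46, ∠ = arctan(214/80) ≈ 69.50°
quadratic: (j214)² + 20.8·j214 + 400 = -45396 + j4451.2 → |·| ≈ 45614, ∠ ≈ 174.40°
|G| = 4000 · 228.46 / 45614 ≈ 20.034
Gain = 20 log₁₀(20.034) ≈ 26.04 dB
∠G = 69.50° − 174.40° = -104.90°

ω = 8: 58.7 dB, -20.6°; ω = 214: 26.0 dB, -104.9°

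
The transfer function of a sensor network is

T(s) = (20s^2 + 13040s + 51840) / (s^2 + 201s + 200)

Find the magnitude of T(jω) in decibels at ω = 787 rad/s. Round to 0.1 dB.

Substitute s = j787:
Numerator: 20(j787)^2 + 13040(j787) + 51840 = -12335540 + j10262480
Denominator: (j787)^2 + 201(j787) + 200 = -619169 + j158187
|N| = √(12335540² + 10262480²) ≈ 1.6046e+07, ∠N ≈ 140.24°
|D| = √(619169² + 158187²) ≈ 6.3906e+05, ∠D ≈ 165.67°
|T| = 1.6046e+07 / 6.3906e+05 ≈ 25.109
Gain = 20 log₁₀(25.109) ≈ 28.00 dB

28.0 dB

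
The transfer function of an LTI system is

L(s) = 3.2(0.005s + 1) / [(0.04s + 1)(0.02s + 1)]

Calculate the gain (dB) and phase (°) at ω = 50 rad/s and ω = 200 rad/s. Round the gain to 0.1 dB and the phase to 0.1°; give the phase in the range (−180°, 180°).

At ω = 50 rad/s:
zero (1 + j50·0.005) = 1 + j0.25 → |·| ≈ 1.0308, ∠ ≈ 14.04°
pole (1 + j50·0.04) = 1 + j2 → |·| ≈ 2.2361, ∠ ≈ 63.43°
pole (1 + j50·0.02) = 1 + j1 → |·| ≈ 1.4142, ∠ ≈ 45.00°
|L| = 3.2 · 1.0308 / (2.2361 · 1.4142) ≈ 1.0431
Gain = 20 log₁₀(1.0431) ≈ 0.37 dB
∠L = (14.04°) − (63.43° + 45.00°) = -94.39°

At ω = 200 rad/s:
zero (1 + j200·0.005) = 1 + j1 → |·| ≈ 1.4142, ∠ ≈ 45.00°
pole (1 + j200·0.04) = 1 + j8 → |·| ≈ 8.0623, ∠ ≈ 82.87°
pole (1 + j200·0.02) = 1 + j4 → |·| ≈ 4.1231, ∠ ≈ 75.96°
|L| = 3.2 · 1.4142 / (8.0623 · 4.1231) ≈ 0.13614
Gain = 20 log₁₀(0.13614) ≈ -17.32 dB
∠L = (45.00°) − (82.87° + 75.96°) = -113.83°

ω = 50: 0.4 dB, -94.4°; ω = 200: -17.3 dB, -113.8°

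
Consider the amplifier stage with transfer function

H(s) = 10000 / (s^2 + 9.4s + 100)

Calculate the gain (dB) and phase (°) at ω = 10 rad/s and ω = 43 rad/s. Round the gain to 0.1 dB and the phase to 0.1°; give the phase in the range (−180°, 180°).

ω = 10: 40.5 dB, -90.0°; ω = 43: 14.9 dB, -167.0°

At s = jω = j10:
quadratic: (j10)² + 9.4·j10 + 100 = 0 + j94 → |·| ≈ 94, ∠ ≈ 90.00°
|H| = 10000 / 94 ≈ 106.38
Gain = 20 log₁₀(106.38) ≈ 40.54 dB
∠H = 0.00° − 90.00° = -90.00°

At s = jω = j43:
quadratic: (j43)² + 9.4·j43 + 100 = -1749 + j404.2 → |·| ≈ 1795.1, ∠ ≈ 166.99°
|H| = 10000 / 1795.1 ≈ 5.5707
Gain = 20 log₁₀(5.5707) ≈ 14.92 dB
∠H = 0.00° − 166.99° = -166.99°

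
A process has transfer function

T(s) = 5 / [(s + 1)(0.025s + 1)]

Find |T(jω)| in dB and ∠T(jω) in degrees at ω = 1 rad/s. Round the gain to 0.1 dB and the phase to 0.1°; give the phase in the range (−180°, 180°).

11.0 dB, -46.4°

At ω = 1 rad/s:
pole (1 + j1·1) = 1 + j1 → |·| ≈ 1.4142, ∠ ≈ 45.00°
pole (1 + j1·0.025) = 1 + j0.025 → |·| ≈ 1.0003, ∠ ≈ 1.43°
|T| = 5 · 1 / (1.4142 · 1.0003) ≈ 3.5345
Gain = 20 log₁₀(3.5345) ≈ 10.97 dB
∠T = (0°) − (45.00° + 1.43°) = -46.43°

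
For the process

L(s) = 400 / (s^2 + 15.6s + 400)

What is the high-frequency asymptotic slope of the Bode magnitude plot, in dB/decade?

-40 dB/decade

Each pole contributes −20 dB/decade at high frequency; each zero contributes +20 dB/decade.
Net: 0 zero(s) − 2 pole(s) → -40 dB/decade.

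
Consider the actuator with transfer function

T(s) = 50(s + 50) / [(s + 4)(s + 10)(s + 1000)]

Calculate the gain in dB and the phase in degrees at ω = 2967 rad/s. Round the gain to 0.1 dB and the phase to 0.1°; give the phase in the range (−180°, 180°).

-105.4 dB, -162.1°

At s = jω = j2967:
zero (s+50): 50 + j2967 → |·| = √(50²+2967²) = √8805589 ≈ 2967.4, ∠ = arctan(2967/50) ≈ 89.03°
pole (s+4): 4 + j2967 → |·| = √(4²+2967²) = √8803105 ≈ 2967, ∠ = arctan(2967/4) ≈ 89.92°
pole (s+10): 10 + j2967 → |·| = √(10²+2967²) = √8803189 ≈ 2967, ∠ = arctan(2967/10) ≈ 89.81°
pole (s+1000): 1000 + j2967 → |·| = √(1000²+2967²) = √9803089 ≈ 3131, ∠ = arctan(2967/1000) ≈ 71.37°
|T| = 50 · 2967.4 / 2.7562e+10 ≈ 5.3831e-06
Gain = 20 log₁₀(5.3831e-06) ≈ -105.38 dB
∠T = 89.03° − 251.10° = -162.07°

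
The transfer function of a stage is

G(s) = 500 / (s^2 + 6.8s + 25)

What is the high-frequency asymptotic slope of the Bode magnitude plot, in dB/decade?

-40 dB/decade

Each pole contributes −20 dB/decade at high frequency; each zero contributes +20 dB/decade.
Net: 0 zero(s) − 2 pole(s) → -40 dB/decade.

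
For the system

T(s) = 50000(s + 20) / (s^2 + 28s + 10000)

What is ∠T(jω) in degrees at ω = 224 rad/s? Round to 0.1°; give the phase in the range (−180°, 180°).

-86.2°

At s = jω = j224:
zero (s+20): 20 + j224 → |·| = √(20²+224²) = √50576 ≈ 224.89, ∠ = arctan(224/20) ≈ 84.90°
quadratic: (j224)² + 28·j224 + 10000 = -40176 + j6272 → |·| ≈ 40663, ∠ ≈ 171.13°
∠T = 84.90° − 171.13° = -86.23°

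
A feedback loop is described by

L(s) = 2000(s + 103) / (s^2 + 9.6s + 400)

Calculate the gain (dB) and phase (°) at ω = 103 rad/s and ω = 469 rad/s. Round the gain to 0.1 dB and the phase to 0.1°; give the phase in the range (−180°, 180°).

ω = 103: 29.1 dB, -129.5°; ω = 469: 12.8 dB, -101.2°

At s = jω = j103:
zero (s+103): 103 + j103 → |·| = √(103²+103²) = √21218 ≈ 145.66, ∠ = arctan(103/103) ≈ 45.00°
quadratic: (j103)² + 9.6·j103 + 400 = -10209 + j988.8 → |·| ≈ 10257, ∠ ≈ 174.47°
|L| = 2000 · 145.66 / 10257 ≈ 28.402
Gain = 20 log₁₀(28.402) ≈ 29.07 dB
∠L = 45.00° − 174.47° = -129.47°

At s = jω = j469:
zero (s+103): 103 + j469 → |·| = √(103²+469²) = √230570 ≈ 480.18, ∠ = arctan(469/103) ≈ 77.61°
quadratic: (j469)² + 9.6·j469 + 400 = -219561 + j4502.4 → |·| ≈ 2.1961e+05, ∠ ≈ 178.83°
|L| = 2000 · 480.18 / 2.1961e+05 ≈ 4.373
Gain = 20 log₁₀(4.373) ≈ 12.82 dB
∠L = 77.61° − 178.83° = -101.22°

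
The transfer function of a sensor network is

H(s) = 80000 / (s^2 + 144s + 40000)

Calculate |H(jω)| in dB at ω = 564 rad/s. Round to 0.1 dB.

At s = jω = j564:
quadratic: (j564)² + 144·j564 + 40000 = -278096 + j81216 → |·| ≈ 2.8971e+05, ∠ ≈ 163.72°
|H| = 80000 / 2.8971e+05 ≈ 0.27614
Gain = 20 log₁₀(0.27614) ≈ -11.18 dB

-11.2 dB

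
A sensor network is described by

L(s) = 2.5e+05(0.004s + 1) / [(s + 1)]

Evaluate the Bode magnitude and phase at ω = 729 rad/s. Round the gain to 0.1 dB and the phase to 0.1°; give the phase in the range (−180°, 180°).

At ω = 729 rad/s:
zero (1 + j729·0.004) = 1 + j2.916 → |·| ≈ 3.0827, ∠ ≈ 71.07°
pole (1 + j729·1) = 1 + j729 → |·| ≈ 729, ∠ ≈ 89.92°
|L| = 2.5e+05 · 3.0827 / (729) ≈ 1057.2
Gain = 20 log₁₀(1057.2) ≈ 60.48 dB
∠L = (71.07°) − (89.92°) = -18.85°

60.5 dB, -18.9°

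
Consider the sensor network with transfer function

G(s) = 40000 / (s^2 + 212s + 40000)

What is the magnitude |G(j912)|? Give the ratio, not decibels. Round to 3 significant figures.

0.0491

At s = jω = j912:
quadratic: (j912)² + 212·j912 + 40000 = -791744 + j193344 → |·| ≈ 8.1501e+05, ∠ ≈ 166.28°
|G| = 40000 / 8.1501e+05 ≈ 0.049079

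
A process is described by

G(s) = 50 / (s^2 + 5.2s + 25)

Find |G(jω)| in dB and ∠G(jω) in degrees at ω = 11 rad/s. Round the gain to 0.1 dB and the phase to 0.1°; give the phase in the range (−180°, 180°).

-7.0 dB, -149.2°

At s = jω = j11:
quadratic: (j11)² + 5.2·j11 + 25 = -96 + j57.2 → |·| ≈ 111.75, ∠ ≈ 149.21°
|G| = 50 / 111.75 ≈ 0.44743
Gain = 20 log₁₀(0.44743) ≈ -6.99 dB
∠G = 0.00° − 149.21° = -149.21°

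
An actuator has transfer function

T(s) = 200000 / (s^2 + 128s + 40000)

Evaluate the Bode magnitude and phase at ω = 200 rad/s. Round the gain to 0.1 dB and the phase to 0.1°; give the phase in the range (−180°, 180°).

17.9 dB, -90.0°

At s = jω = j200:
quadratic: (j200)² + 128·j200 + 40000 = 0 + j25600 → |·| ≈ 25600, ∠ ≈ 90.00°
|T| = 200000 / 25600 ≈ 7.8125
Gain = 20 log₁₀(7.8125) ≈ 17.86 dB
∠T = 0.00° − 90.00° = -90.00°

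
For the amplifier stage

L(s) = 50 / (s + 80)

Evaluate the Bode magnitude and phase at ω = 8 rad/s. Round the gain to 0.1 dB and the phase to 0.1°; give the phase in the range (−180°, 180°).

-4.1 dB, -5.7°

Substitute s = j8:
Numerator: 50 = 50 + j0
Denominator: (j8) + 80 = 80 + j8
|N| = √(50² + 0²) ≈ 50, ∠N ≈ 0.00°
|D| = √(80² + 8²) ≈ 80.399, ∠D ≈ 5.71°
|L| = 50 / 80.399 ≈ 0.6219
Gain = 20 log₁₀(0.6219) ≈ -4.13 dB
∠L = 0.00° − 5.71° = -5.71°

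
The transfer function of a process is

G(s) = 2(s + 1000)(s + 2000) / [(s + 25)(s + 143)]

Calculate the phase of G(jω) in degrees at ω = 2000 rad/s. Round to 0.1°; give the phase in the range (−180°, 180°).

At s = jω = j2000:
zero (s+1000): 1000 + j2000 → |·| = √(1000²+2000²) = √5000000 ≈ 2236.1, ∠ = arctan(2000/1000) ≈ 63.43°
zero (s+2000): 2000 + j2000 → |·| = √(2000²+2000²) = √8000000 ≈ 2828.4, ∠ = arctan(2000/2000) ≈ 45.00°
pole (s+25): 25 + j2000 → |·| = √(25²+2000²) = √4000625 ≈ 2000.2, ∠ = arctan(2000/25) ≈ 89.28°
pole (s+143): 143 + j2000 → |·| = √(143²+2000²) = √4020449 ≈ 2005.1, ∠ = arctan(2000/143) ≈ 85.91°
∠G = 108.43° − 175.19° = -66.76°

-66.8°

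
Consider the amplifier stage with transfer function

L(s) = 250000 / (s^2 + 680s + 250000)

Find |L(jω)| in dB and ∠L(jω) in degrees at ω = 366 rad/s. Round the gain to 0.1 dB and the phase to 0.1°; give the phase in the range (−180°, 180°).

At s = jω = j366:
quadratic: (j366)² + 680·j366 + 250000 = 116044 + j248880 → |·| ≈ 2.746e+05, ∠ ≈ 65.00°
|L| = 250000 / 2.746e+05 ≈ 0.91042
Gain = 20 log₁₀(0.91042) ≈ -0.82 dB
∠L = 0.00° − 65.00° = -65.00°

-0.8 dB, -65.0°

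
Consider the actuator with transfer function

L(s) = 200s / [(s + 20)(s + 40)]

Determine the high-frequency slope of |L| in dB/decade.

-20 dB/decade

Each pole contributes −20 dB/decade at high frequency; each zero contributes +20 dB/decade.
Net: 1 zero(s) − 2 pole(s) → -20 dB/decade.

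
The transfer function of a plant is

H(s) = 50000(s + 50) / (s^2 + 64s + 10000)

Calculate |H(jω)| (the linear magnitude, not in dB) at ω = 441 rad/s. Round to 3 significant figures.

At s = jω = j441:
zero (s+50): 50 + j441 → |·| = √(50²+441²) = √196981 ≈ 443.83, ∠ = arctan(441/50) ≈ 83.53°
quadratic: (j441)² + 64·j441 + 10000 = -184481 + j28224 → |·| ≈ 1.8663e+05, ∠ ≈ 171.30°
|H| = 50000 · 443.83 / 1.8663e+05 ≈ 118.91

119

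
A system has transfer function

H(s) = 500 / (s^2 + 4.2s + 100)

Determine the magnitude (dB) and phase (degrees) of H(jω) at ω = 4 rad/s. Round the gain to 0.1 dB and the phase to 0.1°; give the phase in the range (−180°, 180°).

15.3 dB, -11.3°

At s = jω = j4:
quadratic: (j4)² + 4.2·j4 + 100 = 84 + j16.8 → |·| ≈ 85.664, ∠ ≈ 11.31°
|H| = 500 / 85.664 ≈ 5.8368
Gain = 20 log₁₀(5.8368) ≈ 15.32 dB
∠H = 0.00° − 11.31° = -11.31°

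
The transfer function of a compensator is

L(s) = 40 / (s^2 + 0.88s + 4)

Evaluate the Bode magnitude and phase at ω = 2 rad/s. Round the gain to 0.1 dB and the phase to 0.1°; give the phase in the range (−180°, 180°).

27.1 dB, -90.0°

At s = jω = j2:
quadratic: (j2)² + 0.88·j2 + 4 = 0 + j1.76 → |·| ≈ 1.76, ∠ ≈ 90.00°
|L| = 40 / 1.76 ≈ 22.727
Gain = 20 log₁₀(22.727) ≈ 27.13 dB
∠L = 0.00° − 90.00° = -90.00°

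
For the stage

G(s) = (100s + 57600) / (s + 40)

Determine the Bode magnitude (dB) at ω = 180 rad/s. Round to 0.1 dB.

Substitute s = j180:
Numerator: 100(j180) + 57600 = 57600 + j18000
Denominator: (j180) + 40 = 40 + j180
|N| = √(57600² + 18000²) ≈ 60347, ∠N ≈ 17.35°
|D| = √(40² + 180²) ≈ 184.39, ∠D ≈ 77.47°
|G| = 60347 / 184.39 ≈ 327.28
Gain = 20 log₁₀(327.28) ≈ 50.30 dB

50.3 dB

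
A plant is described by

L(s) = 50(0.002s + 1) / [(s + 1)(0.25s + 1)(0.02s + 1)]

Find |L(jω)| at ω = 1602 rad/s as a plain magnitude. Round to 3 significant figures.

8.16e-06

At ω = 1602 rad/s:
zero (1 + j1602·0.002) = 1 + j3.204 → |·| ≈ 3.3564, ∠ ≈ 72.67°
pole (1 + j1602·1) = 1 + j1602 → |·| ≈ 1602, ∠ ≈ 89.96°
pole (1 + j1602·0.25) = 1 + j400.5 → |·| ≈ 400.5, ∠ ≈ 89.86°
pole (1 + j1602·0.02) = 1 + j32.04 → |·| ≈ 32.056, ∠ ≈ 88.21°
|L| = 50 · 3.3564 / (1602 · 400.5 · 32.056) ≈ 8.1596e-06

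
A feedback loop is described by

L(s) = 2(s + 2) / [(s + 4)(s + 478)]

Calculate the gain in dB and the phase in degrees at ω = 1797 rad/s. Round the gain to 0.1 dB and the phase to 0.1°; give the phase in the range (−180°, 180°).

At s = jω = j1797:
zero (s+2): 2 + j1797 → |·| = √(2²+1797²) = √3229213 ≈ 1797, ∠ = arctan(1797/2) ≈ 89.94°
pole (s+4): 4 + j1797 → |·| = √(4²+1797²) = √3229225 ≈ 1797, ∠ = arctan(1797/4) ≈ 89.87°
pole (s+478): 478 + j1797 → |·| = √(478²+1797²) = √3457693 ≈ 1859.5, ∠ = arctan(1797/478) ≈ 75.10°
|L| = 2 · 1797 / 3.3415e+06 ≈ 0.0010756
Gain = 20 log₁₀(0.0010756) ≈ -59.37 dB
∠L = 89.94° − 164.97° = -75.03°

-59.4 dB, -75.0°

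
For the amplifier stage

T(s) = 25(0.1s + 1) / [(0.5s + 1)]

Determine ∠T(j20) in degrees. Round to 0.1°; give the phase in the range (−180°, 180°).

At ω = 20 rad/s:
zero (1 + j20·0.1) = 1 + j2 → |·| ≈ 2.2361, ∠ ≈ 63.43°
pole (1 + j20·0.5) = 1 + j10 → |·| ≈ 10.05, ∠ ≈ 84.29°
∠T = (63.43°) − (84.29°) = -20.86°

-20.9°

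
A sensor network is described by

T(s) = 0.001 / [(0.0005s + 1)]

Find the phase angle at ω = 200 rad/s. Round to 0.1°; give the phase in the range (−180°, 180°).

At ω = 200 rad/s:
pole (1 + j200·0.0005) = 1 + j0.1 → |·| ≈ 1.005, ∠ ≈ 5.71°
∠T = (0°) − (5.71°) = -5.71°

-5.7°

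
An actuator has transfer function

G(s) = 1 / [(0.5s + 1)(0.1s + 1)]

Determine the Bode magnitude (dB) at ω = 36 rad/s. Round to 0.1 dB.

-36.6 dB

At ω = 36 rad/s:
pole (1 + j36·0.5) = 1 + j18 → |·| ≈ 18.028, ∠ ≈ 86.82°
pole (1 + j36·0.1) = 1 + j3.6 → |·| ≈ 3.7363, ∠ ≈ 74.48°
|G| = 1 · 1 / (18.028 · 3.7363) ≈ 0.014846
Gain = 20 log₁₀(0.014846) ≈ -36.57 dB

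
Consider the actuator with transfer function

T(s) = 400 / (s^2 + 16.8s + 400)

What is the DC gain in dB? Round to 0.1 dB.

0.0 dB

T(0) = 400 / 400 = 1
20 log₁₀(1) ≈ 0.00 dB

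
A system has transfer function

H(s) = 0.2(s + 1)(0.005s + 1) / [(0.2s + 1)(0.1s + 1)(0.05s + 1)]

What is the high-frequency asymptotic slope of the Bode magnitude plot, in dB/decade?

-20 dB/decade

Each pole contributes −20 dB/decade at high frequency; each zero contributes +20 dB/decade.
Net: 2 zero(s) − 3 pole(s) → -20 dB/decade.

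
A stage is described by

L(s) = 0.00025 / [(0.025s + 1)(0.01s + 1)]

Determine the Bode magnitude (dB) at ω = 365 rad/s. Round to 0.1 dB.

At ω = 365 rad/s:
pole (1 + j365·0.025) = 1 + j9.125 → |·| ≈ 9.1796, ∠ ≈ 83.75°
pole (1 + j365·0.01) = 1 + j3.65 → |·| ≈ 3.7845, ∠ ≈ 74.68°
|L| = 0.00025 · 1 / (9.1796 · 3.7845) ≈ 7.1963e-06
Gain = 20 log₁₀(7.1963e-06) ≈ -102.86 dB

-102.9 dB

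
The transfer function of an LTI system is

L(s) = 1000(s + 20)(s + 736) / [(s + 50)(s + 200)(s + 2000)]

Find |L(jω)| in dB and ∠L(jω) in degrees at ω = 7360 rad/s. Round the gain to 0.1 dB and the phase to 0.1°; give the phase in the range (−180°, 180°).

-17.6 dB, -78.7°

At s = jω = j7360:
zero (s+20): 20 + j7360 → |·| = √(20²+7360²) = √54170000 ≈ 7360, ∠ = arctan(7360/20) ≈ 89.84°
zero (s+736): 736 + j7360 → |·| = √(736²+7360²) = √54711296 ≈ 7396.7, ∠ = arctan(7360/736) ≈ 84.29°
pole (s+50): 50 + j7360 → |·| = √(50²+7360²) = √54172100 ≈ 7360.2, ∠ = arctan(7360/50) ≈ 89.61°
pole (s+200): 200 + j7360 → |·| = √(200²+7360²) = √54209600 ≈ 7362.7, ∠ = arctan(7360/200) ≈ 88.44°
pole (s+2000): 2000 + j7360 → |·| = √(2000²+7360²) = √58169600 ≈ 7626.9, ∠ = arctan(7360/2000) ≈ 74.80°
|L| = 1000 · 5.444e+07 / 4.1331e+11 ≈ 0.13172
Gain = 20 log₁₀(0.13172) ≈ -17.61 dB
∠L = 174.13° − 252.85° = -78.72°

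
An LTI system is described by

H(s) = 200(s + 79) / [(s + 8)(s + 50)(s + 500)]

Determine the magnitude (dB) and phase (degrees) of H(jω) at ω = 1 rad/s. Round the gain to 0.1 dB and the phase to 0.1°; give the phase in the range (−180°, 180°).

At s = jω = j1:
zero (s+79): 79 + j1 → |·| = √(79²+1²) = √6242 ≈ 79.006, ∠ = arctan(1/79) ≈ 0.73°
pole (s+8): 8 + j1 → |·| = √(8²+1²) = √65 ≈ 8.0623, ∠ = arctan(1/8) ≈ 7.13°
pole (s+50): 50 + j1 → |·| = √(50²+1²) = √2501 ≈ 50.01, ∠ = arctan(1/50) ≈ 1.15°
pole (s+500): 500 + j1 → |·| = √(500²+1²) = √250001 ≈ 500, ∠ = arctan(1/500) ≈ 0.11°
|H| = 200 · 79.006 / 2.016e+05 ≈ 0.078379
Gain = 20 log₁₀(0.078379) ≈ -22.12 dB
∠H = 0.73° − 8.39° = -7.66°

-22.1 dB, -7.7°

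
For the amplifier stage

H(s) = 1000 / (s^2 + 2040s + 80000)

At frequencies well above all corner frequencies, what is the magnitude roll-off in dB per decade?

-40 dB/decade

Each pole contributes −20 dB/decade at high frequency; each zero contributes +20 dB/decade.
Net: 0 zero(s) − 2 pole(s) → -40 dB/decade.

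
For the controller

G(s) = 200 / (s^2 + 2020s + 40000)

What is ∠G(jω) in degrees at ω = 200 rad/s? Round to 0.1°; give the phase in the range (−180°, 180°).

-90.0°

Substitute s = j200:
Numerator: 200 = 200 + j0
Denominator: (j200)^2 + 2020(j200) + 40000 = 0 + j404000
|N| = √(200² + 0²) ≈ 200, ∠N ≈ 0.00°
|D| = √(0² + 404000²) ≈ 4.04e+05, ∠D ≈ 90.00°
∠G = 0.00° − 90.00° = -90.00°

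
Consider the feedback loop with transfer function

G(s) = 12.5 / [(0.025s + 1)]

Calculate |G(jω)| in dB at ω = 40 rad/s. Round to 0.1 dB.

At ω = 40 rad/s:
pole (1 + j40·0.025) = 1 + j1 → |·| ≈ 1.4142, ∠ ≈ 45.00°
|G| = 12.5 · 1 / (1.4142) ≈ 8.8389
Gain = 20 log₁₀(8.8389) ≈ 18.93 dB

18.9 dB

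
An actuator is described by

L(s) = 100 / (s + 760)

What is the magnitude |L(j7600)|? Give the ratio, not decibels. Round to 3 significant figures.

0.0131

At s = jω = j7600:
pole (s+760): 760 + j7600 → |·| = √(760²+7600²) = √58337600 ≈ 7637.9, ∠ = arctan(7600/760) ≈ 84.29°
|L| = 100 / 7637.9 ≈ 0.013093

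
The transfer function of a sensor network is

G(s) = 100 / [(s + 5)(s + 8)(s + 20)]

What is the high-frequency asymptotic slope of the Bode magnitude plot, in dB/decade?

Each pole contributes −20 dB/decade at high frequency; each zero contributes +20 dB/decade.
Net: 0 zero(s) − 3 pole(s) → -60 dB/decade.

-60 dB/decade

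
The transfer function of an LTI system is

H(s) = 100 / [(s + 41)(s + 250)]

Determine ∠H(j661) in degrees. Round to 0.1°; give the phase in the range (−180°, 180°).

-155.7°

At s = jω = j661:
pole (s+41): 41 + j661 → |·| = √(41²+661²) = √438602 ≈ 662.27, ∠ = arctan(661/41) ≈ 86.45°
pole (s+250): 250 + j661 → |·| = √(250²+661²) = √499421 ≈ 706.7, ∠ = arctan(661/250) ≈ 69.28°
∠H = 0.00° − 155.73° = -155.73°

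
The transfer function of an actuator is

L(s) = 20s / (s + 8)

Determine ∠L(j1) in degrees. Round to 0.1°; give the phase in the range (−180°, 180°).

82.9°

At s = jω = j1:
zero at origin: s = j1 → |·| = 1, ∠ = 90.00°
pole (s+8): 8 + j1 → |·| = √(8²+1²) = √65 ≈ 8.0623, ∠ = arctan(1/8) ≈ 7.13°
∠L = 90.00° − 7.13° = 82.87°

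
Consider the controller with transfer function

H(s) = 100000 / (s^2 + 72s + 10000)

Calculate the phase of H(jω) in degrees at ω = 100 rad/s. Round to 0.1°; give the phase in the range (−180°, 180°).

At s = jω = j100:
quadratic: (j100)² + 72·j100 + 10000 = 0 + j7200 → |·| ≈ 7200, ∠ ≈ 90.00°
∠H = 0.00° − 90.00° = -90.00°

-90.0°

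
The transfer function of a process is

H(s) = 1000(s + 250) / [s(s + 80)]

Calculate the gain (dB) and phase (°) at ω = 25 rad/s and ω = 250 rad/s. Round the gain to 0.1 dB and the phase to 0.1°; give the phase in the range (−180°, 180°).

At s = jω = j25:
zero (s+250): 250 + j25 → |·| = √(250²+25²) = √63125 ≈ 251.25, ∠ = arctan(25/250) ≈ 5.71°
pole (s+80): 80 + j25 → |·| = √(80²+25²) = √7025 ≈ 83.815, ∠ = arctan(25/80) ≈ 17.35°
pole at origin: |s| = 25, ∠ = 90.00° (in denominator)
|H| = 1000 · 251.25 / 2095.4 ≈ 119.91
Gain = 20 log₁₀(119.91) ≈ 41.58 dB
∠H = 5.71° − 107.35° = -101.64°

At s = jω = j250:
zero (s+250): 250 + j250 → |·| = √(250²+250²) = √125000 ≈ 353.55, ∠ = arctan(250/250) ≈ 45.00°
pole (s+80): 80 + j250 → |·| = √(80²+250²) = √68900 ≈ 262.49, ∠ = arctan(250/80) ≈ 72.26°
pole at origin: |s| = 250, ∠ = 90.00° (in denominator)
|H| = 1000 · 353.55 / 65622 ≈ 5.3877
Gain = 20 log₁₀(5.3877) ≈ 14.63 dB
∠H = 45.00° − 162.26° = -117.26°

ω = 25: 41.6 dB, -101.6°; ω = 250: 14.6 dB, -117.3°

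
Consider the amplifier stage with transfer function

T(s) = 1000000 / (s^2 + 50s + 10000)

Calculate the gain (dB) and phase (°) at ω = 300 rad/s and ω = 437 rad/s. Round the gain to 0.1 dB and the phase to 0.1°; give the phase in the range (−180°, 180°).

At s = jω = j300:
quadratic: (j300)² + 50·j300 + 10000 = -80000 + j15000 → |·| ≈ 81394, ∠ ≈ 169.38°
|T| = 1000000 / 81394 ≈ 12.286
Gain = 20 log₁₀(12.286) ≈ 21.79 dB
∠T = 0.00° − 169.38° = -169.38°

At s = jω = j437:
quadratic: (j437)² + 50·j437 + 10000 = -180969 + j21850 → |·| ≈ 1.8228e+05, ∠ ≈ 173.12°
|T| = 1000000 / 1.8228e+05 ≈ 5.4861
Gain = 20 log₁₀(5.4861) ≈ 14.79 dB
∠T = 0.00° − 173.12° = -173.12°

ω = 300: 21.8 dB, -169.4°; ω = 437: 14.8 dB, -173.1°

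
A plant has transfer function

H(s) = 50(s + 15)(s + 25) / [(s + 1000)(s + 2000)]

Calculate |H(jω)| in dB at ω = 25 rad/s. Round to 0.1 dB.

-31.8 dB

At s = jω = j25:
zero (s+15): 15 + j25 → |·| = √(15²+25²) = √850 ≈ 29.155, ∠ = arctan(25/15) ≈ 59.04°
zero (s+25): 25 + j25 → |·| = √(25²+25²) = √1250 ≈ 35.355, ∠ = arctan(25/25) ≈ 45.00°
pole (s+1000): 1000 + j25 → |·| = √(1000²+25²) = √1000625 ≈ 1000.3, ∠ = arctan(25/1000) ≈ 1.43°
pole (s+2000): 2000 + j25 → |·| = √(2000²+25²) = √4000625 ≈ 2000.2, ∠ = arctan(25/2000) ≈ 0.72°
|H| = 50 · 1030.8 / 2.0008e+06 ≈ 0.02576
Gain = 20 log₁₀(0.02576) ≈ -31.78 dB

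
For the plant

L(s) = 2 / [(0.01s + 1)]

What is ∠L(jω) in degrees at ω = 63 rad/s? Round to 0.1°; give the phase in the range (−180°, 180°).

-32.2°

At ω = 63 rad/s:
pole (1 + j63·0.01) = 1 + j0.63 → |·| ≈ 1.1819, ∠ ≈ 32.21°
∠L = (0°) − (32.21°) = -32.21°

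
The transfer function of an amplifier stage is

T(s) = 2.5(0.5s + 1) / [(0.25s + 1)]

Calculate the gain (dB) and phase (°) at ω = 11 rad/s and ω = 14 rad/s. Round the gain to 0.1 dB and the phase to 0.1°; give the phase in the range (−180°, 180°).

ω = 11: 13.6 dB, 9.7°; ω = 14: 13.7 dB, 7.8°

At ω = 11 rad/s:
zero (1 + j11·0.5) = 1 + j5.5 → |·| ≈ 5.5902, ∠ ≈ 79.70°
pole (1 + j11·0.25) = 1 + j2.75 → |·| ≈ 2.9262, ∠ ≈ 70.02°
|T| = 2.5 · 5.5902 / (2.9262) ≈ 4.776
Gain = 20 log₁₀(4.776) ≈ 13.58 dB
∠T = (79.70°) − (70.02°) = 9.68°

At ω = 14 rad/s:
zero (1 + j14·0.5) = 1 + j7 → |·| ≈ 7.0711, ∠ ≈ 81.87°
pole (1 + j14·0.25) = 1 + j3.5 → |·| ≈ 3.6401, ∠ ≈ 74.05°
|T| = 2.5 · 7.0711 / (3.6401) ≈ 4.8564
Gain = 20 log₁₀(4.8564) ≈ 13.73 dB
∠T = (81.87°) − (74.05°) = 7.82°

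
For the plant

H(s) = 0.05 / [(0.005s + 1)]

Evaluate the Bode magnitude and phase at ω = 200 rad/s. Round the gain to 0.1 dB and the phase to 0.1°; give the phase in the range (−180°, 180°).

-29.0 dB, -45.0°

At ω = 200 rad/s:
pole (1 + j200·0.005) = 1 + j1 → |·| ≈ 1.4142, ∠ ≈ 45.00°
|H| = 0.05 · 1 / (1.4142) ≈ 0.035356
Gain = 20 log₁₀(0.035356) ≈ -29.03 dB
∠H = (0°) − (45.00°) = -45.00°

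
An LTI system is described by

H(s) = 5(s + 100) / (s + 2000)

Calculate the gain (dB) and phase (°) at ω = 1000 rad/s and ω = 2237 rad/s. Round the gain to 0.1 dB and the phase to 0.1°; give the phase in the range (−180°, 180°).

At s = jω = j1000:
zero (s+100): 100 + j1000 → |·| = √(100²+1000²) = √1010000 ≈ 1005, ∠ = arctan(1000/100) ≈ 84.29°
pole (s+2000): 2000 + j1000 → |·| = √(2000²+1000²) = √5000000 ≈ 2236.1, ∠ = arctan(1000/2000) ≈ 26.57°
|H| = 5 · 1005 / 2236.1 ≈ 2.2472
Gain = 20 log₁₀(2.2472) ≈ 7.03 dB
∠H = 84.29° − 26.57° = 57.72°

At s = jω = j2237:
zero (s+100): 100 + j2237 → |·| = √(100²+2237²) = √5014169 ≈ 2239.2, ∠ = arctan(2237/100) ≈ 87.44°
pole (s+2000): 2000 + j2237 → |·| = √(2000²+2237²) = √9004169 ≈ 3000.7, ∠ = arctan(2237/2000) ≈ 48.20°
|H| = 5 · 2239.2 / 3000.7 ≈ 3.7311
Gain = 20 log₁₀(3.7311) ≈ 11.44 dB
∠H = 87.44° − 48.20° = 39.24°

ω = 1000: 7.0 dB, 57.7°; ω = 2237: 11.4 dB, 39.2°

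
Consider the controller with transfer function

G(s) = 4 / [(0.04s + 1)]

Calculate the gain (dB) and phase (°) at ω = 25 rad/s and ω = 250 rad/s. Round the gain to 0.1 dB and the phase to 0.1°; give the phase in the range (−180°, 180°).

ω = 25: 9.0 dB, -45.0°; ω = 250: -8.0 dB, -84.3°

At ω = 25 rad/s:
pole (1 + j25·0.04) = 1 + j1 → |·| ≈ 1.4142, ∠ ≈ 45.00°
|G| = 4 · 1 / (1.4142) ≈ 2.8285
Gain = 20 log₁₀(2.8285) ≈ 9.03 dB
∠G = (0°) − (45.00°) = -45.00°

At ω = 250 rad/s:
pole (1 + j250·0.04) = 1 + j10 → |·| ≈ 10.05, ∠ ≈ 84.29°
|G| = 4 · 1 / (10.05) ≈ 0.39801
Gain = 20 log₁₀(0.39801) ≈ -8.00 dB
∠G = (0°) − (84.29°) = -84.29°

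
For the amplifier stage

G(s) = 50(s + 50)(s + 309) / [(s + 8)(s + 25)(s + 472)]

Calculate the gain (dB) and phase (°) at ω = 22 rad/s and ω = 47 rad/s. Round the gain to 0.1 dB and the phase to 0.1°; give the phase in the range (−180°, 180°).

At s = jω = j22:
zero (s+50): 50 + j22 → |·| = √(50²+22²) = √2984 ≈ 54.626, ∠ = arctan(22/50) ≈ 23.75°
zero (s+309): 309 + j22 → |·| = √(309²+22²) = √95965 ≈ 309.78, ∠ = arctan(22/309) ≈ 4.07°
pole (s+8): 8 + j22 → |·| = √(8²+22²) = √548 ≈ 23.409, ∠ = arctan(22/8) ≈ 70.02°
pole (s+25): 25 + j22 → |·| = √(25²+22²) = √1109 ≈ 33.302, ∠ = arctan(22/25) ≈ 41.35°
pole (s+472): 472 + j22 → |·| = √(472²+22²) = √223268 ≈ 472.51, ∠ = arctan(22/472) ≈ 2.67°
|G| = 50 · 16922 / 3.6835e+05 ≈ 2.297
Gain = 20 log₁₀(2.297) ≈ 7.22 dB
∠G = 27.82° − 114.04° = -86.22°

At s = jω = j47:
zero (s+50): 50 + j47 → |·| = √(50²+47²) = √4709 ≈ 68.622, ∠ = arctan(47/50) ≈ 43.23°
zero (s+309): 309 + j47 → |·| = √(309²+47²) = √97690 ≈ 312.55, ∠ = arctan(47/309) ≈ 8.65°
pole (s+8): 8 + j47 → |·| = √(8²+47²) = √2273 ≈ 47.676, ∠ = arctan(47/8) ≈ 80.34°
pole (s+25): 25 + j47 → |·| = √(25²+47²) = √2834 ≈ 53.235, ∠ = arctan(47/25) ≈ 61.99°
pole (s+472): 472 + j47 → |·| = √(472²+47²) = √224993 ≈ 474.33, ∠ = arctan(47/472) ≈ 5.69°
|G| = 50 · 21448 / 1.2039e+06 ≈ 0.89077
Gain = 20 log₁₀(0.89077) ≈ -1.00 dB
∠G = 51.88° − 148.02° = -96.14°

ω = 22: 7.2 dB, -86.2°; ω = 47: -1.0 dB, -96.1°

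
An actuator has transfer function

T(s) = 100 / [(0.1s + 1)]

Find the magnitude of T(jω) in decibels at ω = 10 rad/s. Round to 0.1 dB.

At ω = 10 rad/s:
pole (1 + j10·0.1) = 1 + j1 → |·| ≈ 1.4142, ∠ ≈ 45.00°
|T| = 100 · 1 / (1.4142) ≈ 70.711
Gain = 20 log₁₀(70.711) ≈ 36.99 dB

37.0 dB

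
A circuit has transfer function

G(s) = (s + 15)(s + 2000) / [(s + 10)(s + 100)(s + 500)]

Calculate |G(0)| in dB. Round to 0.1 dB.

-24.4 dB

G(0) = 1·15·2000 / (10·100·500) = 0.06
20 log₁₀(0.06) ≈ -24.44 dB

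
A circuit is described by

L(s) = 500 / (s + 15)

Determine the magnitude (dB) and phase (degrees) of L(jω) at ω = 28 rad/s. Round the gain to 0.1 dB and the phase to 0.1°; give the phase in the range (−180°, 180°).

23.9 dB, -61.8°

At s = jω = j28:
pole (s+15): 15 + j28 → |·| = √(15²+28²) = √1009 ≈ 31.765, ∠ = arctan(28/15) ≈ 61.82°
|L| = 500 / 31.765 ≈ 15.741
Gain = 20 log₁₀(15.741) ≈ 23.94 dB
∠L = 0.00° − 61.82° = -61.82°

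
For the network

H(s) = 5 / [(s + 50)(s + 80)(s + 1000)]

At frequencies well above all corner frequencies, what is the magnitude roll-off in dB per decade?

-60 dB/decade

Each pole contributes −20 dB/decade at high frequency; each zero contributes +20 dB/decade.
Net: 0 zero(s) − 3 pole(s) → -60 dB/decade.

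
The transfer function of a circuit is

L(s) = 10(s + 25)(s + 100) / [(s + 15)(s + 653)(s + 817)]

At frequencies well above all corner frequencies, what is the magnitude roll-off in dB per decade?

-20 dB/decade

Each pole contributes −20 dB/decade at high frequency; each zero contributes +20 dB/decade.
Net: 2 zero(s) − 3 pole(s) → -20 dB/decade.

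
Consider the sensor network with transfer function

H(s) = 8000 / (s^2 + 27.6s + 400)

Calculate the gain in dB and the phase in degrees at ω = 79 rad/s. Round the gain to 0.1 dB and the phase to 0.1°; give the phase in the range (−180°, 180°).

2.2 dB, -159.5°

At s = jω = j79:
quadratic: (j79)² + 27.6·j79 + 400 = -5841 + j2180.4 → |·| ≈ 6234.7, ∠ ≈ 159.53°
|H| = 8000 / 6234.7 ≈ 1.2831
Gain = 20 log₁₀(1.2831) ≈ 2.17 dB
∠H = 0.00° − 159.53° = -159.53°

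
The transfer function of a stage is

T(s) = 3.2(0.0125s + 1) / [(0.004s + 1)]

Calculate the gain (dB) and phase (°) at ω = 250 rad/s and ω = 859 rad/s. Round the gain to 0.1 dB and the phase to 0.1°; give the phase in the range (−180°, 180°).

At ω = 250 rad/s:
zero (1 + j250·0.0125) = 1 + j3.125 → |·| ≈ 3.2811, ∠ ≈ 72.26°
pole (1 + j250·0.004) = 1 + j1 → |·| ≈ 1.4142, ∠ ≈ 45.00°
|T| = 3.2 · 3.2811 / (1.4142) ≈ 7.4244
Gain = 20 log₁₀(7.4244) ≈ 17.41 dB
∠T = (72.26°) − (45.00°) = 27.26°

At ω = 859 rad/s:
zero (1 + j859·0.0125) = 1 + j10.7375 → |·| ≈ 10.784, ∠ ≈ 84.68°
pole (1 + j859·0.004) = 1 + j3.436 → |·| ≈ 3.5786, ∠ ≈ 73.77°
|T| = 3.2 · 10.784 / (3.5786) ≈ 9.6431
Gain = 20 log₁₀(9.6431) ≈ 19.68 dB
∠T = (84.68°) − (73.77°) = 10.91°

ω = 250: 17.4 dB, 27.3°; ω = 859: 19.7 dB, 10.9°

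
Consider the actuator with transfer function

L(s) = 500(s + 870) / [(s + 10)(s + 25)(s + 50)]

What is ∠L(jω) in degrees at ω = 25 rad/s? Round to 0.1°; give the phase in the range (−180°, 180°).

At s = jω = j25:
zero (s+870): 870 + j25 → |·| = √(870²+25²) = √757525 ≈ 870.36, ∠ = arctan(25/870) ≈ 1.65°
pole (s+10): 10 + j25 → |·| = √(10²+25²) = √725 ≈ 26.926, ∠ = arctan(25/10) ≈ 68.20°
pole (s+25): 25 + j25 → |·| = √(25²+25²) = √1250 ≈ 35.355, ∠ = arctan(25/25) ≈ 45.00°
pole (s+50): 50 + j25 → |·| = √(50²+25²) = √3125 ≈ 55.902, ∠ = arctan(25/50) ≈ 26.57°
∠L = 1.65° − 139.77° = -138.12°

-138.1°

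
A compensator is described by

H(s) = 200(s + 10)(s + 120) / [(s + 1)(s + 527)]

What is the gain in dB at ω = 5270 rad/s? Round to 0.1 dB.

At s = jω = j5270:
zero (s+10): 10 + j5270 → |·| = √(10²+5270²) = √27773000 ≈ 5270, ∠ = arctan(5270/10) ≈ 89.89°
zero (s+120): 120 + j5270 → |·| = √(120²+5270²) = √27787300 ≈ 5271.4, ∠ = arctan(5270/120) ≈ 88.70°
pole (s+1): 1 + j5270 → |·| = √(1²+5270²) = √27772901 ≈ 5270, ∠ = arctan(5270/1) ≈ 89.99°
pole (s+527): 527 + j5270 → |·| = √(527²+5270²) = √28050629 ≈ 5296.3, ∠ = arctan(5270/527) ≈ 84.29°
|H| = 200 · 2.778e+07 / 2.7912e+07 ≈ 199.05
Gain = 20 log₁₀(199.05) ≈ 45.98 dB

46.0 dB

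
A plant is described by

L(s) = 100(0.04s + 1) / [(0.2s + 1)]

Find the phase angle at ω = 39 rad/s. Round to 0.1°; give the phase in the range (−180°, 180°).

At ω = 39 rad/s:
zero (1 + j39·0.04) = 1 + j1.56 → |·| ≈ 1.853, ∠ ≈ 57.34°
pole (1 + j39·0.2) = 1 + j7.8 → |·| ≈ 7.8638, ∠ ≈ 82.69°
∠L = (57.34°) − (82.69°) = -25.35°

-25.4°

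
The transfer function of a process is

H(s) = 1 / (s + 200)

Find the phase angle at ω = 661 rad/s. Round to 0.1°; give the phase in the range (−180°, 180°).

At s = jω = j661:
pole (s+200): 200 + j661 → |·| = √(200²+661²) = √476921 ≈ 690.59, ∠ = arctan(661/200) ≈ 73.17°
∠H = 0.00° − 73.17° = -73.17°

-73.2°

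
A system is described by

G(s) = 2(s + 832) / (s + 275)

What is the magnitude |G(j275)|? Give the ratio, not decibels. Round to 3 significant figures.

At s = jω = j275:
zero (s+832): 832 + j275 → |·| = √(832²+275²) = √767849 ≈ 876.27, ∠ = arctan(275/832) ≈ 18.29°
pole (s+275): 275 + j275 → |·| = √(275²+275²) = √151250 ≈ 388.91, ∠ = arctan(275/275) ≈ 45.00°
|G| = 2 · 876.27 / 388.91 ≈ 4.5063

4.51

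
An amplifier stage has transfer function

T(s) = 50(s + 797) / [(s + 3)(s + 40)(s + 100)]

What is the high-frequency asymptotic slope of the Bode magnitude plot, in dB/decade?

-40 dB/decade

Each pole contributes −20 dB/decade at high frequency; each zero contributes +20 dB/decade.
Net: 1 zero(s) − 3 pole(s) → -40 dB/decade.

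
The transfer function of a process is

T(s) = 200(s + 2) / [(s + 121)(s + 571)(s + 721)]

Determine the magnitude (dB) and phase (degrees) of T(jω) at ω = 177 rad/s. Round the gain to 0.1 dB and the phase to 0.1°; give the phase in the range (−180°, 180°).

-68.6 dB, 2.7°

At s = jω = j177:
zero (s+2): 2 + j177 → |·| = √(2²+177²) = √31333 ≈ 177.01, ∠ = arctan(177/2) ≈ 89.35°
pole (s+121): 121 + j177 → |·| = √(121²+177²) = √45970 ≈ 214.41, ∠ = arctan(177/121) ≈ 55.64°
pole (s+571): 571 + j177 → |·| = √(571²+177²) = √357370 ≈ 597.8, ∠ = arctan(177/571) ≈ 17.22°
pole (s+721): 721 + j177 → |·| = √(721²+177²) = √551170 ≈ 742.41, ∠ = arctan(177/721) ≈ 13.79°
|T| = 200 · 177.01 / 9.5158e+07 ≈ 0.00037203
Gain = 20 log₁₀(0.00037203) ≈ -68.59 dB
∠T = 89.35° − 86.65° = 2.70°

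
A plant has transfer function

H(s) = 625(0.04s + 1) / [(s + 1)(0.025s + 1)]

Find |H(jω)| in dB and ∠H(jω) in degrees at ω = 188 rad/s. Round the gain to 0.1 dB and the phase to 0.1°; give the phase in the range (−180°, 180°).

At ω = 188 rad/s:
zero (1 + j188·0.04) = 1 + j7.52 → |·| ≈ 7.5862, ∠ ≈ 82.43°
pole (1 + j188·1) = 1 + j188 → |·| ≈ 188, ∠ ≈ 89.70°
pole (1 + j188·0.025) = 1 + j4.7 → |·| ≈ 4.8052, ∠ ≈ 77.99°
|H| = 625 · 7.5862 / (188 · 4.8052) ≈ 5.2485
Gain = 20 log₁₀(5.2485) ≈ 14.40 dB
∠H = (82.43°) − (89.70° + 77.99°) = -85.26°

14.4 dB, -85.3°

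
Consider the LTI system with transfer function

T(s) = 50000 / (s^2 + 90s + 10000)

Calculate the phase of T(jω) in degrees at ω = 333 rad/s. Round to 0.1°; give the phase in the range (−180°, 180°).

At s = jω = j333:
quadratic: (j333)² + 90·j333 + 10000 = -100889 + j29970 → |·| ≈ 1.0525e+05, ∠ ≈ 163.46°
∠T = 0.00° − 163.46° = -163.46°

-163.5°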